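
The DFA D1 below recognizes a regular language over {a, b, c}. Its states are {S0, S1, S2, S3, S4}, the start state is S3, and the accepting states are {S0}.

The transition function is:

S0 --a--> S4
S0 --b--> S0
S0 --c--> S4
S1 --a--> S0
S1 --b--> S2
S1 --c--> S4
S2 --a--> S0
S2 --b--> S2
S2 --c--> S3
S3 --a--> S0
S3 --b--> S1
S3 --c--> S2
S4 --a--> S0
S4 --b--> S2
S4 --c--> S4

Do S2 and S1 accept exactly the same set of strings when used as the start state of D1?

All states are reachable from the start state.
P0 = {S0} | {S1,S2,S3,S4}.
No further refinement is possible. Final partition (2 blocks): {S0} | {S1,S2,S3,S4}.
S2 and S1 lie in the same block of the stable partition, so they are equivalent — no string distinguishes them.

Yes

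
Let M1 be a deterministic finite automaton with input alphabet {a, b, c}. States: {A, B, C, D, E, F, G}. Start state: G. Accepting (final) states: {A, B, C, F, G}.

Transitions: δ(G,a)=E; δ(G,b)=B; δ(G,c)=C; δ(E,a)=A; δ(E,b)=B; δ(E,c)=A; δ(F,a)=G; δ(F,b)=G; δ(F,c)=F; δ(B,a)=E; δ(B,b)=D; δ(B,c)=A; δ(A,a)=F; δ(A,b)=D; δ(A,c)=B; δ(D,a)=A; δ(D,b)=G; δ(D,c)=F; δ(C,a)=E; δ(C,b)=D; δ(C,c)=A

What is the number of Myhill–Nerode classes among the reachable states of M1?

6

All states are reachable from the start state.
P0 = {A,B,C,F,G} | {D,E}.
Split {A,B,C,F,G} by δ(·,a) → {B,C,G} and {A,F}.
On input b, block {B,C,G} splits into {B,C} and {G}.
Refine {D,E} on symbol b: members go to different blocks, giving {D} and {E}.
Refine {A,F} on symbol a: members go to different blocks, giving {A} and {F}.
Stable partition: {B,C} | {D} | {A} | {G} | {E} | {F} — 6 equivalence classes.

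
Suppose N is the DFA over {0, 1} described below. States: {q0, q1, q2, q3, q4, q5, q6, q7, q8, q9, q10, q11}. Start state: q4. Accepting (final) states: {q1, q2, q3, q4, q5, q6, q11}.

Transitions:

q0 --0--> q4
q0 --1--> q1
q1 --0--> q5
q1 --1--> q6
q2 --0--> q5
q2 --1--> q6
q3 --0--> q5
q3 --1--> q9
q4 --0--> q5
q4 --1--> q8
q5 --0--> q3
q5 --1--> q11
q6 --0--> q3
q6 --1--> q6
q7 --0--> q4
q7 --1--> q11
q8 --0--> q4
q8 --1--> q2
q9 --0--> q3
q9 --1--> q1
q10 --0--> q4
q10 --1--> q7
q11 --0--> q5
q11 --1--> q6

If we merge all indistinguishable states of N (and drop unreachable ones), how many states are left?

5

Reachable states from the start: {q1,q2,q3,q4,q5,q6,q8,q9,q11}. Unreachable: {q0,q7,q10} — drop them.
P0 = {q1,q2,q3,q4,q5,q6,q11} | {q8,q9}.
Refine {q1,q2,q3,q4,q5,q6,q11} on symbol 1: members go to different blocks, giving {q1,q2,q5,q6,q11} and {q3,q4}.
Split {q1,q2,q5,q6,q11} by δ(·,0) → {q1,q2,q11} and {q5,q6}.
On input 1, block {q5,q6} splits into {q5} and {q6}.
The partition is now stable with 5 blocks: {q1,q2,q11} | {q8,q9} | {q3,q4} | {q5} | {q6}.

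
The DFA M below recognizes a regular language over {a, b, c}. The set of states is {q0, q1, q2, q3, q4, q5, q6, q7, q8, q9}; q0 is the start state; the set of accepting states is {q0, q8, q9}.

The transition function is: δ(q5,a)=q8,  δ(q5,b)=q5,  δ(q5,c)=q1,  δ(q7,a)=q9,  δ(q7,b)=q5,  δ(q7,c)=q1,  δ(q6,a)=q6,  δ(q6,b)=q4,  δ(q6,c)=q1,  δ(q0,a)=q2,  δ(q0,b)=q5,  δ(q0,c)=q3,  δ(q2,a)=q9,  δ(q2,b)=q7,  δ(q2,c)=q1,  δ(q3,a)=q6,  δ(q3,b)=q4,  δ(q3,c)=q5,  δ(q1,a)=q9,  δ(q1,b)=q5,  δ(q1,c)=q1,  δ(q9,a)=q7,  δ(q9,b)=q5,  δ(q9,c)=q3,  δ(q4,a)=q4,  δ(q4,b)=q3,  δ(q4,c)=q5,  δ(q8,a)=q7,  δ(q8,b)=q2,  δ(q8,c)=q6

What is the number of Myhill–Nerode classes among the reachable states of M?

All states are reachable from the start state.
Initial partition by acceptance: {q0,q8,q9} | {q1,q2,q3,q4,q5,q6,q7}.
On input a, block {q1,q2,q3,q4,q5,q6,q7} splits into {q1,q2,q5,q7} and {q3,q4,q6}.
Stable partition: {q0,q8,q9} | {q1,q2,q5,q7} | {q3,q4,q6} — 3 equivalence classes.

3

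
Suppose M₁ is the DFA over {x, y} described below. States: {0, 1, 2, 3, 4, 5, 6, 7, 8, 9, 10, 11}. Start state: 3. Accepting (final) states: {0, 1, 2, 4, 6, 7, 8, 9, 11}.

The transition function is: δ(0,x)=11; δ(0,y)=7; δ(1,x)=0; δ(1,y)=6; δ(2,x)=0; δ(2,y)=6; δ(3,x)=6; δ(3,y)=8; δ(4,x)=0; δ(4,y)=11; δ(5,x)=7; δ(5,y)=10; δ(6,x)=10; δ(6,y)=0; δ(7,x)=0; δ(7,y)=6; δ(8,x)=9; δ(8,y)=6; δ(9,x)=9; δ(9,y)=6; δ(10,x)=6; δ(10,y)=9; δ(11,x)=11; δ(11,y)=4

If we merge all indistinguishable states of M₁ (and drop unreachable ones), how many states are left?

7

States {1,2,5} cannot be reached from the start state, so discard them.
Start with accepting vs non-accepting: {0,4,6,7,8,9,11} | {3,10}.
Split {0,4,6,7,8,9,11} by δ(·,x) → {0,4,7,8,9,11} and {6}.
Refine {0,4,7,8,9,11} on symbol y: members go to different blocks, giving {0,4,11} and {7,8,9}.
On input y, block {0,4,11} splits into {4,11} and {0}.
Split {4,11} by δ(·,x) → {4} and {11}.
On input x, block {7,8,9} splits into {8,9} and {7}.
Stable partition: {4} | {3,10} | {6} | {8,9} | {0} | {11} | {7} — 7 equivalence classes.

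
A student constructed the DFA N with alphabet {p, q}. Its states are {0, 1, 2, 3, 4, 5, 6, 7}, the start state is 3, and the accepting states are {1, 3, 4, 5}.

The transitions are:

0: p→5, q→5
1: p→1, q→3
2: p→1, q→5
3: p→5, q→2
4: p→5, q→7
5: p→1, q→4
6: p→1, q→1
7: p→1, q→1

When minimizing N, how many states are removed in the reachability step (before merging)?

2

BFS from 3 reaches {1, 2, 3, 4, 5, 7}; the 2 state(s) 0, 6 are never visited.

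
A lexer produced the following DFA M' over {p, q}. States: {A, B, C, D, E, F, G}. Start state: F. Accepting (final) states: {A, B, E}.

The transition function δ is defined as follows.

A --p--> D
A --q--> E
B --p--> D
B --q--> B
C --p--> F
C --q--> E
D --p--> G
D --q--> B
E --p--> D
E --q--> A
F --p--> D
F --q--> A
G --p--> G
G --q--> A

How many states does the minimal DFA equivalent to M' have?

2

Reachable states from the start: {A,B,D,E,F,G}. Unreachable: {C} — drop them.
P0 = {A,B,E} | {D,F,G}.
No further refinement is possible. Final partition (2 blocks): {A,B,E} | {D,F,G}.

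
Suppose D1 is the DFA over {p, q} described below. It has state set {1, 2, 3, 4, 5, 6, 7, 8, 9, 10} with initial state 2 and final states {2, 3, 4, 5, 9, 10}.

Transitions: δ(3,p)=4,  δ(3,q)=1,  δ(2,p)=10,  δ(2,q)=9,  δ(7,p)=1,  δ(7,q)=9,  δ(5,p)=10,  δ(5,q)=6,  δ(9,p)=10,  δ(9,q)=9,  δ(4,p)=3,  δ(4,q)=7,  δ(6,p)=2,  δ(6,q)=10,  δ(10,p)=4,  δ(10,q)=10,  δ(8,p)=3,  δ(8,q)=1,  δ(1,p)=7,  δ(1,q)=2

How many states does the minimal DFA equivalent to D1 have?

States {5,6,8} cannot be reached from the start state, so discard them.
Start with accepting vs non-accepting: {2,3,4,9,10} | {1,7}.
Split {2,3,4,9,10} by δ(·,q) → {2,9,10} and {3,4}.
On input p, block {2,9,10} splits into {2,9} and {10}.
The partition is now stable with 4 blocks: {2,9} | {1,7} | {3,4} | {10}.

4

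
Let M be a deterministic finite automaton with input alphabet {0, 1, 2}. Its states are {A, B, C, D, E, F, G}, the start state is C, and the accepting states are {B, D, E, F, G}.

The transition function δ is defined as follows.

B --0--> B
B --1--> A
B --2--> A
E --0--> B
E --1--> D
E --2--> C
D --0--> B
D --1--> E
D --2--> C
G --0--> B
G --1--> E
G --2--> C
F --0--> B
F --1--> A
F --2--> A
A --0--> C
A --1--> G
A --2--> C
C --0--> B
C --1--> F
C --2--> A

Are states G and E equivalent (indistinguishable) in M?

Yes

All states are reachable from the start state.
Start with accepting vs non-accepting: {B,D,E,F,G} | {A,C}.
Split {B,D,E,F,G} by δ(·,1) → {D,E,G} and {B,F}.
Refine {A,C} on symbol 0: members go to different blocks, giving {A} and {C}.
No further refinement is possible. Final partition (4 blocks): {D,E,G} | {A} | {B,F} | {C}.
G and E lie in the same block of the stable partition, so they are equivalent — no string distinguishes them.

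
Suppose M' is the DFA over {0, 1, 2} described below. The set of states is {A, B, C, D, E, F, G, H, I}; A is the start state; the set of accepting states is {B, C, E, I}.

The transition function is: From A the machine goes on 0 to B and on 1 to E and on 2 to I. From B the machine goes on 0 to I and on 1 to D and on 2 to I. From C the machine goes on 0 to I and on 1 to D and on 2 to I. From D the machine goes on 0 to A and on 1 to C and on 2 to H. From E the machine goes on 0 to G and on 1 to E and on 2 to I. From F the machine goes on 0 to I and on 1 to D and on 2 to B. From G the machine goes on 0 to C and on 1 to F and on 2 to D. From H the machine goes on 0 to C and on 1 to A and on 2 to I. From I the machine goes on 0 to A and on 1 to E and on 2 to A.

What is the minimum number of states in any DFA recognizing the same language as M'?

8

Initial partition by acceptance: {B,C,E,I} | {A,D,F,G,H}.
Split {B,C,E,I} by δ(·,0) → {B,C} and {E,I}.
Refine {A,D,F,G,H} on symbol 0: members go to different blocks, giving {A,G,H} and {D} and {F}.
On input 1, block {A,G,H} splits into {A} and {G} and {H}.
Refine {E,I} on symbol 0: members go to different blocks, giving {E} and {I}.
No further refinement is possible. Final partition (8 blocks): {B,C} | {A} | {E} | {D} | {F} | {G} | {H} | {I}.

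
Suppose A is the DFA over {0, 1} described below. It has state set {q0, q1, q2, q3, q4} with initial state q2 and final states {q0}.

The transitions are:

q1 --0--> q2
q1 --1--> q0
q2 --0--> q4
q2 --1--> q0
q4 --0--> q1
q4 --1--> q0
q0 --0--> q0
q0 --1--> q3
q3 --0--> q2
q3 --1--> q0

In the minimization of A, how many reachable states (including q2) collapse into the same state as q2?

4

Every state is reachable, so we keep all 5.
Start with accepting vs non-accepting: {q0} | {q1,q2,q3,q4}.
No further refinement is possible. Final partition (2 blocks): {q0} | {q1,q2,q3,q4}.
State q2 belongs to the block {q1,q2,q3,q4}, which has 4 states.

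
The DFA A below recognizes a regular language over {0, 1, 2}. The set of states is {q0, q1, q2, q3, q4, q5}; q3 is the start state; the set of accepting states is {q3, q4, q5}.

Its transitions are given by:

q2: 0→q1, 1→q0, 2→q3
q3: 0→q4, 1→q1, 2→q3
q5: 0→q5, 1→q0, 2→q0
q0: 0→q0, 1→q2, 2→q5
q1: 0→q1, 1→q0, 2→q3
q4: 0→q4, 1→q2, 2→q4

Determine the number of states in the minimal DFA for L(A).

Initial partition by acceptance: {q3,q4,q5} | {q0,q1,q2}.
Refine {q3,q4,q5} on symbol 2: members go to different blocks, giving {q3,q4} and {q5}.
On input 2, block {q0,q1,q2} splits into {q1,q2} and {q0}.
No further refinement is possible. Final partition (4 blocks): {q3,q4} | {q1,q2} | {q5} | {q0}.

4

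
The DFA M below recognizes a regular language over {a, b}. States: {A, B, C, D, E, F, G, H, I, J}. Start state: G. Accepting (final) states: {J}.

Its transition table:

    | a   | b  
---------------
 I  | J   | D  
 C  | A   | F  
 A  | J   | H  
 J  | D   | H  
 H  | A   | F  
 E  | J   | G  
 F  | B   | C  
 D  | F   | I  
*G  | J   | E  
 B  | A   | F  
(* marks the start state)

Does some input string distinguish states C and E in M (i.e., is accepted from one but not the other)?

Yes

Every state is reachable, so we keep all 10.
Start with accepting vs non-accepting: {J} | {A,B,C,D,E,F,G,H,I}.
Refine {A,B,C,D,E,F,G,H,I} on symbol a: members go to different blocks, giving {B,C,D,F,H} and {A,E,G,I}.
Refine {B,C,D,F,H} on symbol a: members go to different blocks, giving {B,C,H} and {D,F}.
On input b, block {A,E,G,I} splits into {E,G} and {A} and {I}.
Refine {D,F} on symbol a: members go to different blocks, giving {D} and {F}.
No further refinement is possible. Final partition (7 blocks): {J} | {B,C,H} | {E,G} | {D} | {A} | {I} | {F}.
C and E end up in different blocks, so they are distinguishable. For instance, the string 'a' is accepted from only E.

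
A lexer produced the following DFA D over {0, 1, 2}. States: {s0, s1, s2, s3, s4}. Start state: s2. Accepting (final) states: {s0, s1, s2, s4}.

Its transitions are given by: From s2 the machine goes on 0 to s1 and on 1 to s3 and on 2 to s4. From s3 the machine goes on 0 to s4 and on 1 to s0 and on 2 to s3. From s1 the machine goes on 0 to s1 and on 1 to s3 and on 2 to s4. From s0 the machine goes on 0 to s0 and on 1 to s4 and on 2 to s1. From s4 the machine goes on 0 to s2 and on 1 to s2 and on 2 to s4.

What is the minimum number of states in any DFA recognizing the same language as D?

Every state is reachable, so we keep all 5.
Start with accepting vs non-accepting: {s0,s1,s2,s4} | {s3}.
Split {s0,s1,s2,s4} by δ(·,1) → {s0,s4} and {s1,s2}.
Split {s0,s4} by δ(·,0) → {s0} and {s4}.
Stable partition: {s0} | {s3} | {s1,s2} | {s4} — 4 equivalence classes.

4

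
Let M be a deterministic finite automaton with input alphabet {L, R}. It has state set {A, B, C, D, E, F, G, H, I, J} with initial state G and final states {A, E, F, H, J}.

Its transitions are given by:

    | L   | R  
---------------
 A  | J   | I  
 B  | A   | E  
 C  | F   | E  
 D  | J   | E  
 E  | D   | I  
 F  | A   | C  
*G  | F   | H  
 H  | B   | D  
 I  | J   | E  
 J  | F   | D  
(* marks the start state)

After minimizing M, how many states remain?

3

Initial partition by acceptance: {A,E,F,H,J} | {B,C,D,G,I}.
Split {A,E,F,H,J} by δ(·,L) → {A,F,J} and {E,H}.
The partition is now stable with 3 blocks: {A,F,J} | {B,C,D,G,I} | {E,H}.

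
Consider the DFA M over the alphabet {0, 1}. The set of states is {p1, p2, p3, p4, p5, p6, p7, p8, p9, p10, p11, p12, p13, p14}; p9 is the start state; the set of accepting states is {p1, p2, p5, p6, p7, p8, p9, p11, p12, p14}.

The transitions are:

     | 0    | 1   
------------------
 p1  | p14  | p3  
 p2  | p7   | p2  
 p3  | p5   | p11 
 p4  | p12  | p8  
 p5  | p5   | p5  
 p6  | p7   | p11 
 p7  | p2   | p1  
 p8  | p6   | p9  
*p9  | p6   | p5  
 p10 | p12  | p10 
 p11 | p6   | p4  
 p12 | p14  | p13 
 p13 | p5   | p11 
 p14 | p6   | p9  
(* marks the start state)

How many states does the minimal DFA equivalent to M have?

10

States {p10} cannot be reached from the start state, so discard them.
P0 = {p1,p2,p5,p6,p7,p8,p9,p11,p12,p14} | {p3,p4,p13}.
On input 1, block {p1,p2,p5,p6,p7,p8,p9,p11,p12,p14} splits into {p2,p5,p6,p7,p8,p9,p14} and {p1,p11,p12}.
Split {p2,p5,p6,p7,p8,p9,p14} by δ(·,1) → {p2,p5,p8,p9,p14} and {p6,p7}.
On input 0, block {p2,p5,p8,p9,p14} splits into {p2,p8,p9,p14} and {p5}.
Refine {p2,p8,p9,p14} on symbol 1: members go to different blocks, giving {p2,p8,p14} and {p9}.
Refine {p2,p8,p14} on symbol 1: members go to different blocks, giving {p8,p14} and {p2}.
On input 0, block {p3,p4,p13} splits into {p3,p13} and {p4}.
On input 0, block {p1,p11,p12} splits into {p1,p12} and {p11}.
On input 0, block {p6,p7} splits into {p6} and {p7}.
Stable partition: {p8,p14} | {p3,p13} | {p1,p12} | {p6} | {p5} | {p9} | {p2} | {p4} | {p11} | {p7} — 10 equivalence classes.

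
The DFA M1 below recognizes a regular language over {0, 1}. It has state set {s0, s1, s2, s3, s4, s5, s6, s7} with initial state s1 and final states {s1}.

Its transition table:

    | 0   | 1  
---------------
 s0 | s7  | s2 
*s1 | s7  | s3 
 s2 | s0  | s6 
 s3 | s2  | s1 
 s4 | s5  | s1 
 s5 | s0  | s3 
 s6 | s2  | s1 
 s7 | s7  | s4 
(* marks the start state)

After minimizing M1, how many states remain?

5

Initial partition by acceptance: {s1} | {s0,s2,s3,s4,s5,s6,s7}.
Split {s0,s2,s3,s4,s5,s6,s7} by δ(·,1) → {s0,s2,s5,s7} and {s3,s4,s6}.
Refine {s0,s2,s5,s7} on symbol 1: members go to different blocks, giving {s2,s5,s7} and {s0}.
Refine {s2,s5,s7} on symbol 0: members go to different blocks, giving {s2,s5} and {s7}.
Stable partition: {s1} | {s2,s5} | {s3,s4,s6} | {s0} | {s7} — 5 equivalence classes.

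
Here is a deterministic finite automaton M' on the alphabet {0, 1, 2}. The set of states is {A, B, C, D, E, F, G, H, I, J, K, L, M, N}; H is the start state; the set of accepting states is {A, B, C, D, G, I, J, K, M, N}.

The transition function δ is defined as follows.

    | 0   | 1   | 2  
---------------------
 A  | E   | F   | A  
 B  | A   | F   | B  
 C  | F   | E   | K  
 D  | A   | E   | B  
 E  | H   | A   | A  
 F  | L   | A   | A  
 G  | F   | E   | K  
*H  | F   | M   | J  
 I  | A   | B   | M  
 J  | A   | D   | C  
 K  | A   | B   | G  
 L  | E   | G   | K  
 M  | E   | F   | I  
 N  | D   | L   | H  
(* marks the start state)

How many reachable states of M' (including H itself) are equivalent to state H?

States {N} cannot be reached from the start state, so discard them.
Start with accepting vs non-accepting: {A,B,C,D,G,I,J,K,M} | {E,F,H,L}.
Refine {A,B,C,D,G,I,J,K,M} on symbol 0: members go to different blocks, giving {B,D,I,J,K} and {A,C,G,M}.
Split {B,D,I,J,K} by δ(·,1) → {I,J,K} and {B,D}.
On input 2, block {E,F,H,L} splits into {E,F} and {H,L}.
Split {A,C,G,M} by δ(·,2) → {C,G,M} and {A}.
No further refinement is possible. Final partition (6 blocks): {I,J,K} | {E,F} | {C,G,M} | {B,D} | {H,L} | {A}.
State H belongs to the block {H,L}, which has 2 states.

2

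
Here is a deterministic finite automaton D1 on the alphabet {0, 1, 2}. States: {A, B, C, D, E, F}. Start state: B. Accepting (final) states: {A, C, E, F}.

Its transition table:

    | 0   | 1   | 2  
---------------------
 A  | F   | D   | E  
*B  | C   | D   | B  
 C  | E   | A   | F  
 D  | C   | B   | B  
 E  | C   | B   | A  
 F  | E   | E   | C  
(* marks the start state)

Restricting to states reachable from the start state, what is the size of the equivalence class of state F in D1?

2

All states are reachable from the start state.
Initial partition by acceptance: {A,C,E,F} | {B,D}.
Split {A,C,E,F} by δ(·,1) → {A,E} and {C,F}.
Stable partition: {A,E} | {B,D} | {C,F} — 3 equivalence classes.
The equivalence class containing F is {C,F}, of size 2.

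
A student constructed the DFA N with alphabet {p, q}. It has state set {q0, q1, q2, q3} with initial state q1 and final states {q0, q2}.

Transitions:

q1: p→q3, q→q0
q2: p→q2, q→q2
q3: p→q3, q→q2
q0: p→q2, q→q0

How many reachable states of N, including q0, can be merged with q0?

2

All states are reachable from the start state.
P0 = {q0,q2} | {q1,q3}.
No further refinement is possible. Final partition (2 blocks): {q0,q2} | {q1,q3}.
The equivalence class containing q0 is {q0,q2}, of size 2.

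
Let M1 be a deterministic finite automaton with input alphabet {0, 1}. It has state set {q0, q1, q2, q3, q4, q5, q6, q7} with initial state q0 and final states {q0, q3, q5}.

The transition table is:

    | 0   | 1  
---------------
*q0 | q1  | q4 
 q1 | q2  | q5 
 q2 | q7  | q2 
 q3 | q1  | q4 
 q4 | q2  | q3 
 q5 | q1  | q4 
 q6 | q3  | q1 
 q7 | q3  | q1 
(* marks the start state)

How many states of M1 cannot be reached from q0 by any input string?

1

No path from q0 leads to q6; the other 7 states are all reachable.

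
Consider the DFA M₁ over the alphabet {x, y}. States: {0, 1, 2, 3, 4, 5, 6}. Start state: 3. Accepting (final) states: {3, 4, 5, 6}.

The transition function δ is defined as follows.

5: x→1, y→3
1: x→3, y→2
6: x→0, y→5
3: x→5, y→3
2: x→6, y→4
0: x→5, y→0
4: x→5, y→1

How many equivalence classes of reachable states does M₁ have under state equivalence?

7

Every state is reachable, so we keep all 7.
P0 = {3,4,5,6} | {0,1,2}.
Refine {3,4,5,6} on symbol x: members go to different blocks, giving {3,4} and {5,6}.
On input y, block {3,4} splits into {3} and {4}.
On input x, block {0,1,2} splits into {0,2} and {1}.
Split {0,2} by δ(·,y) → {0} and {2}.
On input x, block {5,6} splits into {5} and {6}.
Stable partition: {3} | {0} | {5} | {4} | {1} | {2} | {6} — 7 equivalence classes.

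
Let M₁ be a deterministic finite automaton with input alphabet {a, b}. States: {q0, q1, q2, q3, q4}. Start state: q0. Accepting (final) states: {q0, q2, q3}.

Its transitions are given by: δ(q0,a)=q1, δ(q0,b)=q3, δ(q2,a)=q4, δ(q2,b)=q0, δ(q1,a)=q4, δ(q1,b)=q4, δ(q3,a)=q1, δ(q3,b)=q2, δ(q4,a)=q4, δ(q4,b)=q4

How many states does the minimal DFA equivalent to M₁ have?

Start with accepting vs non-accepting: {q0,q2,q3} | {q1,q4}.
The partition is now stable with 2 blocks: {q0,q2,q3} | {q1,q4}.

2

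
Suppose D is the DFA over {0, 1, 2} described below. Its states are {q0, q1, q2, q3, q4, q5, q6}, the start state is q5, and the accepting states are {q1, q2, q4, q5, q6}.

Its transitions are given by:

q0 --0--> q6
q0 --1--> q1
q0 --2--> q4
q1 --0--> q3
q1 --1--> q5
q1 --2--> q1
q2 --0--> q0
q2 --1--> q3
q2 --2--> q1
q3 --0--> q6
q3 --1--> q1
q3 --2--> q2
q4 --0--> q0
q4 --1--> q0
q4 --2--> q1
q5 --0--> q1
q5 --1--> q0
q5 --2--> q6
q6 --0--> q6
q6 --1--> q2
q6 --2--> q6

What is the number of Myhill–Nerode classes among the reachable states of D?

5

Every state is reachable, so we keep all 7.
Start with accepting vs non-accepting: {q1,q2,q4,q5,q6} | {q0,q3}.
Refine {q1,q2,q4,q5,q6} on symbol 0: members go to different blocks, giving {q1,q2,q4} and {q5,q6}.
Split {q1,q2,q4} by δ(·,1) → {q2,q4} and {q1}.
Refine {q5,q6} on symbol 0: members go to different blocks, giving {q5} and {q6}.
Stable partition: {q2,q4} | {q0,q3} | {q5} | {q1} | {q6} — 5 equivalence classes.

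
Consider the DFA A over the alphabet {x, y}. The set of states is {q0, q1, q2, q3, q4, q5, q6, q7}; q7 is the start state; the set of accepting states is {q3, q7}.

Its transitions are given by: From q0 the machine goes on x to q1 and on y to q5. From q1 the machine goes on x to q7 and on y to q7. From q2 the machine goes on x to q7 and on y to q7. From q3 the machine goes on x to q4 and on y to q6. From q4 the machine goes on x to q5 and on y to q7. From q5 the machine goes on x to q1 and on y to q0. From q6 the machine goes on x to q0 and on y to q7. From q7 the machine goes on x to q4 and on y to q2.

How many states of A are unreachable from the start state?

2

Starting at q7 and following transitions, the reachable set is {q0, q1, q2, q4, q5, q7}. That leaves q3, q6 unreachable — 2 in total.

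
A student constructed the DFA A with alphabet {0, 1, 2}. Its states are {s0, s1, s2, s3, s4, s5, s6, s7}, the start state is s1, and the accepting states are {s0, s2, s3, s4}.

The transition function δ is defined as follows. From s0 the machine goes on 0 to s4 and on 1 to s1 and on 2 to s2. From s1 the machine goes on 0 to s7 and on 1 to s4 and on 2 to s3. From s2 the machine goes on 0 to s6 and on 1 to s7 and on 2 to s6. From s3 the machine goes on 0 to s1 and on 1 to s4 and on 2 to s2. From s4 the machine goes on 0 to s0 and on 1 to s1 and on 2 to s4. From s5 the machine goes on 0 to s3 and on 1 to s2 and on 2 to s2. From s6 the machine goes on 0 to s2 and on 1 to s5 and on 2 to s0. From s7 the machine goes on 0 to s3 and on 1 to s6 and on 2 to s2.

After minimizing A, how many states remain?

Every state is reachable, so we keep all 8.
Initial partition by acceptance: {s0,s2,s3,s4} | {s1,s5,s6,s7}.
Split {s0,s2,s3,s4} by δ(·,0) → {s0,s4} and {s2,s3}.
Refine {s0,s4} on symbol 2: members go to different blocks, giving {s0} and {s4}.
On input 0, block {s1,s5,s6,s7} splits into {s5,s6,s7} and {s1}.
Refine {s5,s6,s7} on symbol 1: members go to different blocks, giving {s6,s7} and {s5}.
On input 1, block {s6,s7} splits into {s6} and {s7}.
Refine {s2,s3} on symbol 0: members go to different blocks, giving {s2} and {s3}.
No further refinement is possible. Final partition (8 blocks): {s0} | {s6} | {s2} | {s4} | {s1} | {s5} | {s7} | {s3}.

8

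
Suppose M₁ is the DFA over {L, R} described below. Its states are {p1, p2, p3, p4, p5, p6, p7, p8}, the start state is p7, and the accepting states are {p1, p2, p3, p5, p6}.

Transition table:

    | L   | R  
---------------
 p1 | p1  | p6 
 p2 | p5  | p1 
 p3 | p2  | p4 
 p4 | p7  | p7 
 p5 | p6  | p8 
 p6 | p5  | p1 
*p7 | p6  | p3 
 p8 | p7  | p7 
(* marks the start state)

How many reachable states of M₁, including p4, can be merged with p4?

All states are reachable from the start state.
Initial partition by acceptance: {p1,p2,p3,p5,p6} | {p4,p7,p8}.
On input R, block {p1,p2,p3,p5,p6} splits into {p1,p2,p6} and {p3,p5}.
On input L, block {p1,p2,p6} splits into {p2,p6} and {p1}.
On input L, block {p4,p7,p8} splits into {p4,p8} and {p7}.
Stable partition: {p2,p6} | {p4,p8} | {p3,p5} | {p1} | {p7} — 5 equivalence classes.
State p4 belongs to the block {p4,p8}, which has 2 states.

2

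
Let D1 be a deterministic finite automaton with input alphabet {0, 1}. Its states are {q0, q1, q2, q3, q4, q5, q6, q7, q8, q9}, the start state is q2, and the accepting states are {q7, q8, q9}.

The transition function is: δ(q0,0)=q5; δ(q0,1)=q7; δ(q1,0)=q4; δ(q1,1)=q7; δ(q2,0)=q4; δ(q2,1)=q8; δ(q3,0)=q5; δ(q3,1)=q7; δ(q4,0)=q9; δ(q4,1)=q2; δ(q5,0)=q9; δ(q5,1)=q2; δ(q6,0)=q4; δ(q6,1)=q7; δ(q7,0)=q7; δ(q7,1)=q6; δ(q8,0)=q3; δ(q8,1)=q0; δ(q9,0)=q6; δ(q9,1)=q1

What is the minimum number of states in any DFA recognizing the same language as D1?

Initial partition by acceptance: {q7,q8,q9} | {q0,q1,q2,q3,q4,q5,q6}.
On input 0, block {q7,q8,q9} splits into {q8,q9} and {q7}.
On input 0, block {q0,q1,q2,q3,q4,q5,q6} splits into {q0,q1,q2,q3,q6} and {q4,q5}.
On input 1, block {q0,q1,q2,q3,q6} splits into {q0,q1,q3,q6} and {q2}.
No further refinement is possible. Final partition (5 blocks): {q8,q9} | {q0,q1,q3,q6} | {q7} | {q4,q5} | {q2}.

5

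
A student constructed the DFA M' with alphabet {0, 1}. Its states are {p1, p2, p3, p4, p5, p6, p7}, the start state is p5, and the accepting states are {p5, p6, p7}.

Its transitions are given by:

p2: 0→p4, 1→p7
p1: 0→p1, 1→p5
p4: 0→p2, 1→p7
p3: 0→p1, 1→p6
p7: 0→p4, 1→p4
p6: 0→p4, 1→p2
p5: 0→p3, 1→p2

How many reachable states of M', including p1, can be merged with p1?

Every state is reachable, so we keep all 7.
Initial partition by acceptance: {p5,p6,p7} | {p1,p2,p3,p4}.
The partition is now stable with 2 blocks: {p5,p6,p7} | {p1,p2,p3,p4}.
The equivalence class containing p1 is {p1,p2,p3,p4}, of size 4.

4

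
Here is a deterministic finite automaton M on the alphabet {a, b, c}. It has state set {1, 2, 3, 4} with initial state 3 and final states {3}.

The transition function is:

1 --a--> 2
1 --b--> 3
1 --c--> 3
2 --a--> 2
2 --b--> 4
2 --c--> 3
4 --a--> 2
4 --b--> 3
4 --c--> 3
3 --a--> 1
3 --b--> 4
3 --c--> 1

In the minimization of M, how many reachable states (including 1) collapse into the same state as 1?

2

Every state is reachable, so we keep all 4.
P0 = {3} | {1,2,4}.
Refine {1,2,4} on symbol b: members go to different blocks, giving {1,4} and {2}.
No further refinement is possible. Final partition (3 blocks): {3} | {1,4} | {2}.
The equivalence class containing 1 is {1,4}, of size 2.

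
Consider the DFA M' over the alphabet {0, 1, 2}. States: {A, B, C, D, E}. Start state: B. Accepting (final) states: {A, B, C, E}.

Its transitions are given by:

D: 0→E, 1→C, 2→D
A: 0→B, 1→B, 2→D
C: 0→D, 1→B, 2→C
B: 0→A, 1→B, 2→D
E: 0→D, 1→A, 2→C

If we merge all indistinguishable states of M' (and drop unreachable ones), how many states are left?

All states are reachable from the start state.
Initial partition by acceptance: {A,B,C,E} | {D}.
Split {A,B,C,E} by δ(·,0) → {A,B} and {C,E}.
Stable partition: {A,B} | {D} | {C,E} — 3 equivalence classes.

3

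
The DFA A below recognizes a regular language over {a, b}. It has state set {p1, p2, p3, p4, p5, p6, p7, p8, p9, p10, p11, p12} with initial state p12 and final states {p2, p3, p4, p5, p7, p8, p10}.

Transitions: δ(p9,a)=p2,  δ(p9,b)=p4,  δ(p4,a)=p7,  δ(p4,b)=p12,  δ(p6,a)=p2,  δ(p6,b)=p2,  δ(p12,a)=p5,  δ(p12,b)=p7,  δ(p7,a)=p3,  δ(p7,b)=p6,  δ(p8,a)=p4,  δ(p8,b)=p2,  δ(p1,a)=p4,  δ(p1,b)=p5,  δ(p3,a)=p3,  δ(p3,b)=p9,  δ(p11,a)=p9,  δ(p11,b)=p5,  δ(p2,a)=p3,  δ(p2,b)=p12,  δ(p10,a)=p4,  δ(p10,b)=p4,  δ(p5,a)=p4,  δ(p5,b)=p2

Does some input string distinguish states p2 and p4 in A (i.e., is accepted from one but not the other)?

No

States {p1,p8,p10,p11} cannot be reached from the start state, so discard them.
P0 = {p2,p3,p4,p5,p7} | {p6,p9,p12}.
Split {p2,p3,p4,p5,p7} by δ(·,b) → {p2,p3,p4,p7} and {p5}.
Split {p6,p9,p12} by δ(·,a) → {p6,p9} and {p12}.
Split {p2,p3,p4,p7} by δ(·,b) → {p2,p4} and {p3,p7}.
No further refinement is possible. Final partition (5 blocks): {p2,p4} | {p6,p9} | {p5} | {p12} | {p3,p7}.
p2 and p4 lie in the same block of the stable partition, so they are equivalent — no string distinguishes them.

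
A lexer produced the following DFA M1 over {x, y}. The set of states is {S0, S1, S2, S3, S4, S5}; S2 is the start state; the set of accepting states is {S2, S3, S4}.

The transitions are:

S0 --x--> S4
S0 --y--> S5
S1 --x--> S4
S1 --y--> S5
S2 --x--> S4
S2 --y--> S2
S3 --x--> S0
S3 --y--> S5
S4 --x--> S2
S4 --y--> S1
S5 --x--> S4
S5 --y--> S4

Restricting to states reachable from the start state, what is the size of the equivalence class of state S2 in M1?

1

First remove the unreachable states {S0,S3}; 4 states remain.
Initial partition by acceptance: {S2,S4} | {S1,S5}.
Refine {S2,S4} on symbol y: members go to different blocks, giving {S2} and {S4}.
Split {S1,S5} by δ(·,y) → {S1} and {S5}.
No further refinement is possible. Final partition (4 blocks): {S2} | {S1} | {S4} | {S5}.
The equivalence class containing S2 is {S2}, of size 1.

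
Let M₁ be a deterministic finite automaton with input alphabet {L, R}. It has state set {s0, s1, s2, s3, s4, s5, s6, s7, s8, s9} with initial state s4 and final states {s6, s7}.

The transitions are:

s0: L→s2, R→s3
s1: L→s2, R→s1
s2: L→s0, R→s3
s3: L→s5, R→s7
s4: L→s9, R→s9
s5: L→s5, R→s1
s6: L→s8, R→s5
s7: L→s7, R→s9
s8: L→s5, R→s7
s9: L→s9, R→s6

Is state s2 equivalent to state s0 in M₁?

Yes

Every state is reachable, so we keep all 10.
P0 = {s6,s7} | {s0,s1,s2,s3,s4,s5,s8,s9}.
Split {s6,s7} by δ(·,L) → {s6} and {s7}.
Refine {s0,s1,s2,s3,s4,s5,s8,s9} on symbol R: members go to different blocks, giving {s0,s1,s2,s4,s5} and {s3,s8} and {s9}.
Refine {s0,s1,s2,s4,s5} on symbol L: members go to different blocks, giving {s0,s1,s2,s5} and {s4}.
Refine {s0,s1,s2,s5} on symbol R: members go to different blocks, giving {s0,s2} and {s1,s5}.
Refine {s1,s5} on symbol L: members go to different blocks, giving {s1} and {s5}.
The partition is now stable with 8 blocks: {s6} | {s0,s2} | {s7} | {s3,s8} | {s9} | {s4} | {s1} | {s5}.
s2 and s0 lie in the same block of the stable partition, so they are equivalent — no string distinguishes them.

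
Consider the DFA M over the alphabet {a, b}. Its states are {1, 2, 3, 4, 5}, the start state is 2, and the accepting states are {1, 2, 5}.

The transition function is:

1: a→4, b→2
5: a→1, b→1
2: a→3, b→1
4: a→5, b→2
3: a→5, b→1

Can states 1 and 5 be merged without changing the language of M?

No

P0 = {1,2,5} | {3,4}.
Split {1,2,5} by δ(·,a) → {1,2} and {5}.
Stable partition: {1,2} | {3,4} | {5} — 3 equivalence classes.
1 and 5 end up in different blocks, so they are distinguishable. For instance, the string 'a' is accepted from only 5.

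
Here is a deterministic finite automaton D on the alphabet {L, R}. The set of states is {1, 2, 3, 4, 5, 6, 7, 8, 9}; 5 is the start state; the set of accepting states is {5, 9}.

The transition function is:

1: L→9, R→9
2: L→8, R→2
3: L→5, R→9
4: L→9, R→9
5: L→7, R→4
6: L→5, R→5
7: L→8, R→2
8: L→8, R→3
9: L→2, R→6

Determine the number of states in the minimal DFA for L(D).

First remove the unreachable states {1}; 8 states remain.
Initial partition by acceptance: {5,9} | {2,3,4,6,7,8}.
Split {2,3,4,6,7,8} by δ(·,L) → {2,7,8} and {3,4,6}.
Split {2,7,8} by δ(·,R) → {2,7} and {8}.
No further refinement is possible. Final partition (4 blocks): {5,9} | {2,7} | {3,4,6} | {8}.

4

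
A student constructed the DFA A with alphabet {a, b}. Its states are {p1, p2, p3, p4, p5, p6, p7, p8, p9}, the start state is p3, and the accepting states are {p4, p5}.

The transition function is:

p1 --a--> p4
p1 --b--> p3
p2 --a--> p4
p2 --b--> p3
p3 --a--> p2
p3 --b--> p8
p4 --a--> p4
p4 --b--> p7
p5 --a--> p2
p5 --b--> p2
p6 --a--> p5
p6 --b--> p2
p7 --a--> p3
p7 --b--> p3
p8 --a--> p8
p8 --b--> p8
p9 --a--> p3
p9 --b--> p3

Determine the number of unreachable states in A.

4

No path from p3 leads to p1, p5, p6, p9; the other 5 states are all reachable.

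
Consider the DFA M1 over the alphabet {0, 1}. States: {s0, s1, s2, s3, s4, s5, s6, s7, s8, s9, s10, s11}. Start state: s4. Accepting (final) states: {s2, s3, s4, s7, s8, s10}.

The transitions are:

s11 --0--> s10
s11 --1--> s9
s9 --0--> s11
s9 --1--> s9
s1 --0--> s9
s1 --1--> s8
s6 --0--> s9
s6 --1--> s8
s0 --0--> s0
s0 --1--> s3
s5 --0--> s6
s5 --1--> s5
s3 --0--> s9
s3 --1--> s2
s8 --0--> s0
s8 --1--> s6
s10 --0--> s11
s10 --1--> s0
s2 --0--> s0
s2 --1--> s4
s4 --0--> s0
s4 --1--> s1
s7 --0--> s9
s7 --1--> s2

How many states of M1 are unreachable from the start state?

2

No path from s4 leads to s5, s7; the other 10 states are all reachable.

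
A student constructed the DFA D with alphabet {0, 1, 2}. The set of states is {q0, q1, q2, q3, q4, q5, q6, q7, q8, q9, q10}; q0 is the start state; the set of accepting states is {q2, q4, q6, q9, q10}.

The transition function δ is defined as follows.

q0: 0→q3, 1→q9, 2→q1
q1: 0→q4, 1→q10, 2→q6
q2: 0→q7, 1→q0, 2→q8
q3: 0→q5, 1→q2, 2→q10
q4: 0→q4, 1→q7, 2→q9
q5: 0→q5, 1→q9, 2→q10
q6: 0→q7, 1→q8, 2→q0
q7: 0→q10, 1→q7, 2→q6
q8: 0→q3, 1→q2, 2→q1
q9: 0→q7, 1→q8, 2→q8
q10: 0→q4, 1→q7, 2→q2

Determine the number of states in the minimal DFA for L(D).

P0 = {q2,q4,q6,q9,q10} | {q0,q1,q3,q5,q7,q8}.
On input 0, block {q2,q4,q6,q9,q10} splits into {q2,q6,q9} and {q4,q10}.
On input 0, block {q0,q1,q3,q5,q7,q8} splits into {q0,q3,q5,q8} and {q1,q7}.
Refine {q0,q3,q5,q8} on symbol 2: members go to different blocks, giving {q0,q8} and {q3,q5}.
Refine {q1,q7} on symbol 1: members go to different blocks, giving {q1} and {q7}.
Stable partition: {q2,q6,q9} | {q0,q8} | {q4,q10} | {q1} | {q3,q5} | {q7} — 6 equivalence classes.

6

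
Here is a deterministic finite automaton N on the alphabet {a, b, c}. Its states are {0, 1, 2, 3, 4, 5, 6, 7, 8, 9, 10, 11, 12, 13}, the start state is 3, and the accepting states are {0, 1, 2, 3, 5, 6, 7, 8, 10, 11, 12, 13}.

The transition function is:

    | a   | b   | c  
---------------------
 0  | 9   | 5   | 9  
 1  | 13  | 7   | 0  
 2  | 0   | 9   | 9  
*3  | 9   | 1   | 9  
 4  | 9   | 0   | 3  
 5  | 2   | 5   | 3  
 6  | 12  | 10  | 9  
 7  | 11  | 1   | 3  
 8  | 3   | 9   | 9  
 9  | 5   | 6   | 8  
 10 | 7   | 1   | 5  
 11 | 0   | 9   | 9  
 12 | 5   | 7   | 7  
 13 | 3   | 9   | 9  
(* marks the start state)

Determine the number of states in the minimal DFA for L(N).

Reachable states from the start: {0,1,2,3,5,6,7,8,9,10,11,12,13}. Unreachable: {4} — drop them.
Initial partition by acceptance: {0,1,2,3,5,6,7,8,10,11,12,13} | {9}.
Split {0,1,2,3,5,6,7,8,10,11,12,13} by δ(·,a) → {1,2,5,6,7,8,10,11,12,13} and {0,3}.
Split {1,2,5,6,7,8,10,11,12,13} by δ(·,a) → {1,5,6,7,10,12} and {2,8,11,13}.
Refine {1,5,6,7,10,12} on symbol a: members go to different blocks, giving {1,5,7} and {6,10,12}.
Refine {6,10,12} on symbol a: members go to different blocks, giving {10,12} and {6}.
Stable partition: {1,5,7} | {9} | {0,3} | {2,8,11,13} | {10,12} | {6} — 6 equivalence classes.

6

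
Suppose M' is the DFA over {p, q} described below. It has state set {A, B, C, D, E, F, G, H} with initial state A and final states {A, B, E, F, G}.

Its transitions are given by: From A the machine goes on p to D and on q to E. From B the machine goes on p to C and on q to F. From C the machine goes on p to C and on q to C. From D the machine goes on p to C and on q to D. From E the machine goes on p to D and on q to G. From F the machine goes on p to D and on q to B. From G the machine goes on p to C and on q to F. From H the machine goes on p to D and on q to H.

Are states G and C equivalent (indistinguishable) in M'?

Reachable states from the start: {A,B,C,D,E,F,G}. Unreachable: {H} — drop them.
Initial partition by acceptance: {A,B,E,F,G} | {C,D}.
Stable partition: {A,B,E,F,G} | {C,D} — 2 equivalence classes.
G and C end up in different blocks, so they are distinguishable. For instance, the string 'ε' is accepted from only G.

No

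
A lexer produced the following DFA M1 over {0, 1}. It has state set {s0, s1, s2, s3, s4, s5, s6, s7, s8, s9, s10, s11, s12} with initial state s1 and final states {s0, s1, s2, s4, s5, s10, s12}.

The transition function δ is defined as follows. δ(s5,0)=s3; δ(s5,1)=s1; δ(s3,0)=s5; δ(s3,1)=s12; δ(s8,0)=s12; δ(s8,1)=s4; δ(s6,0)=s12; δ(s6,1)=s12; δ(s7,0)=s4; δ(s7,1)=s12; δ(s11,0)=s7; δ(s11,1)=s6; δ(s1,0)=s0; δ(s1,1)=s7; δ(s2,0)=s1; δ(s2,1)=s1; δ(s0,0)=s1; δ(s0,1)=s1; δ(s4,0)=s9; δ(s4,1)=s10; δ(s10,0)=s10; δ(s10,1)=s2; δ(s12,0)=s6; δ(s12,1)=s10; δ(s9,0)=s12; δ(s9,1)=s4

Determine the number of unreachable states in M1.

No path from s1 leads to s3, s5, s8, s11; the other 9 states are all reachable.

4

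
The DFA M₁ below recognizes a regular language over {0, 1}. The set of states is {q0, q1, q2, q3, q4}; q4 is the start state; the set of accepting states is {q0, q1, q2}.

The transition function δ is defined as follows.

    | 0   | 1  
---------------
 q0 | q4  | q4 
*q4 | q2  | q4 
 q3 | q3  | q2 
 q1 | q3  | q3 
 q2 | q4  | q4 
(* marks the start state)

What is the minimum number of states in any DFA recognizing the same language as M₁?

Reachable states from the start: {q2,q4}. Unreachable: {q0,q1,q3} — drop them.
Start with accepting vs non-accepting: {q2} | {q4}.
The partition is now stable with 2 blocks: {q2} | {q4}.

2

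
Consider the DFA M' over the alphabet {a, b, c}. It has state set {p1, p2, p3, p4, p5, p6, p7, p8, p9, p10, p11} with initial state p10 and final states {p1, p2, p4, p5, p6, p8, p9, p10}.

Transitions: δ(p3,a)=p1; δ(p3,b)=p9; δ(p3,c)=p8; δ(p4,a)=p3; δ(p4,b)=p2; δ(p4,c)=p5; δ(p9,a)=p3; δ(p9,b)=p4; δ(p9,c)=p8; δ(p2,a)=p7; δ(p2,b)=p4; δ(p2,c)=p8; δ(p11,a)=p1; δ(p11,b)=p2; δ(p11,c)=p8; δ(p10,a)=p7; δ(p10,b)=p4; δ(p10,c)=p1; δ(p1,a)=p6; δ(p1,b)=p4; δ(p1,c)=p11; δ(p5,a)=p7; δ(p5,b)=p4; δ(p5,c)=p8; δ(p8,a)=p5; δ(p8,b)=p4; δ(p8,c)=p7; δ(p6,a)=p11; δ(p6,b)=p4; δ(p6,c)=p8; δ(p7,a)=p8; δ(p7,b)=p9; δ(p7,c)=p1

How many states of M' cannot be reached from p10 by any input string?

0

Every one of the 11 states is reachable from p10.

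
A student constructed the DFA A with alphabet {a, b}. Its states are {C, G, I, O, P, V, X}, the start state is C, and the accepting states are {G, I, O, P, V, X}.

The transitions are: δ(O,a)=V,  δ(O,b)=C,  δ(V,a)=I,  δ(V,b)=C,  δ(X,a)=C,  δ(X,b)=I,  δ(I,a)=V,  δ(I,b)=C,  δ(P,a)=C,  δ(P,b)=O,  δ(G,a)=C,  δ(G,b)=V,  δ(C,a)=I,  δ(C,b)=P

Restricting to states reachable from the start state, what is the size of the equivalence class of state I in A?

3

Reachable states from the start: {C,I,O,P,V}. Unreachable: {G,X} — drop them.
Initial partition by acceptance: {I,O,P,V} | {C}.
Refine {I,O,P,V} on symbol a: members go to different blocks, giving {I,O,V} and {P}.
The partition is now stable with 3 blocks: {I,O,V} | {C} | {P}.
State I belongs to the block {I,O,V}, which has 3 states.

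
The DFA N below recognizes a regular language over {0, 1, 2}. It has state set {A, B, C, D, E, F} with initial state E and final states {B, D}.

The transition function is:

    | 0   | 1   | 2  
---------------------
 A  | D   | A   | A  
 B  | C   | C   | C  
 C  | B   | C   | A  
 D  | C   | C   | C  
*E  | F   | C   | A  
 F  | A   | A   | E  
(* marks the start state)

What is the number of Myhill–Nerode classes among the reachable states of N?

4

Every state is reachable, so we keep all 6.
Start with accepting vs non-accepting: {B,D} | {A,C,E,F}.
Split {A,C,E,F} by δ(·,0) → {A,C} and {E,F}.
Refine {E,F} on symbol 0: members go to different blocks, giving {E} and {F}.
Stable partition: {B,D} | {A,C} | {E} | {F} — 4 equivalence classes.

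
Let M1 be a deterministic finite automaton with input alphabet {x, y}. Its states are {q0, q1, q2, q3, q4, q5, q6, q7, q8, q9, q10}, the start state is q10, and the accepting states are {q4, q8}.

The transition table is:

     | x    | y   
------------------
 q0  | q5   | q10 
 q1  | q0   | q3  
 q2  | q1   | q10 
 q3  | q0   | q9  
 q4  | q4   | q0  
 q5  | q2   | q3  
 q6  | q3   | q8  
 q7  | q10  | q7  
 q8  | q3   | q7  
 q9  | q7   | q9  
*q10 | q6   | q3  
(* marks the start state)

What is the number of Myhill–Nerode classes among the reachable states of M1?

States {q4} cannot be reached from the start state, so discard them.
Start with accepting vs non-accepting: {q8} | {q0,q1,q2,q3,q5,q6,q7,q9,q10}.
Refine {q0,q1,q2,q3,q5,q6,q7,q9,q10} on symbol y: members go to different blocks, giving {q0,q1,q2,q3,q5,q7,q9,q10} and {q6}.
Split {q0,q1,q2,q3,q5,q7,q9,q10} by δ(·,x) → {q0,q1,q2,q3,q5,q7,q9} and {q10}.
Refine {q0,q1,q2,q3,q5,q7,q9} on symbol x: members go to different blocks, giving {q0,q1,q2,q3,q5,q9} and {q7}.
Split {q0,q1,q2,q3,q5,q9} by δ(·,x) → {q0,q1,q2,q3,q5} and {q9}.
Split {q0,q1,q2,q3,q5} by δ(·,y) → {q0,q2} and {q1,q5} and {q3}.
The partition is now stable with 8 blocks: {q8} | {q0,q2} | {q6} | {q10} | {q7} | {q9} | {q1,q5} | {q3}.

8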